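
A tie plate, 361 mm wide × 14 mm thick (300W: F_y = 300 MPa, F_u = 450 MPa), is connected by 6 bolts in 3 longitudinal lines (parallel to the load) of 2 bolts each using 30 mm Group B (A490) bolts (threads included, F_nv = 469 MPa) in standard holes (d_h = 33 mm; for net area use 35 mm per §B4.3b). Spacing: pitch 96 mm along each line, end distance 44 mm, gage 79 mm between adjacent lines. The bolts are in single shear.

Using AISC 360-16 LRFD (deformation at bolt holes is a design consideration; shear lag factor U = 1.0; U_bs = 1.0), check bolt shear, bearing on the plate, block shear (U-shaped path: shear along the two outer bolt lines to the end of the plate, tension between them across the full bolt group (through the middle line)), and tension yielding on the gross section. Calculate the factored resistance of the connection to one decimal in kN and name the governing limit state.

Bolt shear: A_b = π(30)²/4 = 706.86 mm². φR_n = 0.75 × 469 × 706.86 × 6 × 1 = 1491.8 kN.
Bearing (14 mm plate, F_u = 450 MPa): end bolts L_c = 44 − 33/2 = 27.5, R_n = min(1.2×27.5×14×450, 2.4×30×14×450) = 207.9 kN/bolt; interior L_c = 96 − 33 = 63, R_n = 453.6 kN/bolt. φR_n = 0.75 × (3×207.9 + 3×453.6) = 1488.4 kN.
Block shear: shear path 2×[44+1×96] = 2×140 mm, A_gv = 3920, A_nv = 2×(140 − 1.5×35)×14 = 2450 mm²; tension across gage: (158 − 2×35)×14 = 1232 mm². R_n = min(0.6×450×2450, 0.6×300×3920) + 1.0×450×1232 = min(661.5, 705.6) + 554.4 = 1215.9 kN. φR_n = 0.75 × 1215.9 = 911.9 kN.
Tension yield (gross): A_g = 361×14 = 5054 mm². φR_n = 0.90 × 300 × 5054 = 1364.6 kN.
Governing: min(1491.8, 1488.4, 911.9, 1364.6) = 911.9 kN → block shear.

911.9 kN (block shear governs)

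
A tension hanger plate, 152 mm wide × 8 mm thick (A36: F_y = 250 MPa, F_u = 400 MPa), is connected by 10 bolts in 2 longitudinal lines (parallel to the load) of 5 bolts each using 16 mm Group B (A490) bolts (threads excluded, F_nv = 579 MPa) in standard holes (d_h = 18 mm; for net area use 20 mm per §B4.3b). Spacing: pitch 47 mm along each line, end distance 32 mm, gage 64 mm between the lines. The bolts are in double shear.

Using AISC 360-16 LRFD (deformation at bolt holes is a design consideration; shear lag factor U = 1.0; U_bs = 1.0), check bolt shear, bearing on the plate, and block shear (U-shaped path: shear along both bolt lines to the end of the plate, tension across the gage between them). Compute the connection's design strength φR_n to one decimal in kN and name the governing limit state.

Bolt shear: A_b = π(16)²/4 = 201.06 mm². φR_n = 0.75 × 579 × 201.06 × 10 × 2 = 1746.2 kN.
Bearing (8 mm plate, F_u = 400 MPa): end bolts L_c = 32 − 18/2 = 23, R_n = min(1.2×23×8×400, 2.4×16×8×400) = 88.32 kN/bolt; interior L_c = 47 − 18 = 29, R_n = 111.36 kN/bolt. φR_n = 0.75 × (2×88.32 + 8×111.36) = 800.6 kN.
Block shear: shear path 2×[32+4×47] = 2×220 mm, A_gv = 3520, A_nv = 2×(220 − 4.5×20)×8 = 2080 mm²; tension across gage: (64 − 1×20)×8 = 352 mm². R_n = min(0.6×400×2080, 0.6×250×3520) + 1.0×400×352 = min(499.2, 528) + 140.8 = 640 kN. φR_n = 0.75 × 640 = 480.0 kN.
Governing: min(1746.2, 800.6, 480.0) = 480.0 kN → block shear.

480.0 kN (block shear governs)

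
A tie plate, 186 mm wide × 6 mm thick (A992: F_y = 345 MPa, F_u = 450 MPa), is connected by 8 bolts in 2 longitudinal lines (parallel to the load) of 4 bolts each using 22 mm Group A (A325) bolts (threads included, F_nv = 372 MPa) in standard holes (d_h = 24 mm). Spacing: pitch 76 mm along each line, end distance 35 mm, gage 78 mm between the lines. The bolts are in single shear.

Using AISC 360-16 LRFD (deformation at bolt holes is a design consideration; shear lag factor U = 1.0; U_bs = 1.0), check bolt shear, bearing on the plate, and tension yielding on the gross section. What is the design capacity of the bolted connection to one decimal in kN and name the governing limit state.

Bolt shear: A_b = π(22)²/4 = 380.13 mm². φR_n = 0.75 × 372 × 380.13 × 8 × 1 = 848.5 kN.
Bearing (6 mm plate, F_u = 450 MPa): end bolts L_c = 35 − 24/2 = 23, R_n = min(1.2×23×6×450, 2.4×22×6×450) = 74.52 kN/bolt; interior L_c = 76 − 24 = 52, R_n = 142.56 kN/bolt. φR_n = 0.75 × (2×74.52 + 6×142.56) = 753.3 kN.
Tension yield (gross): A_g = 186×6 = 1116 mm². φR_n = 0.90 × 345 × 1116 = 346.5 kN.
Governing: min(848.5, 753.3, 346.5) = 346.5 kN → gross-section yield.

346.5 kN (gross-section yield governs)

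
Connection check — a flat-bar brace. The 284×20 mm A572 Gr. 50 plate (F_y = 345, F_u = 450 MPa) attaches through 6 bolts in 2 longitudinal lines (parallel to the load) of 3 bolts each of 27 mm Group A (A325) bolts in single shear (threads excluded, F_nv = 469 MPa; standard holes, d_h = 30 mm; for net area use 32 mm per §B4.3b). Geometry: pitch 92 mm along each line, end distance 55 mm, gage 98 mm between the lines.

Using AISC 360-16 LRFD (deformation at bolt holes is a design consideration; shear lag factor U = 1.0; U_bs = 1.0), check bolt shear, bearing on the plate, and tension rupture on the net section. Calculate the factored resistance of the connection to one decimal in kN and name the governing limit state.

1208.4 kN (bolt shear governs)

Bolt shear: A_b = π(27)²/4 = 572.56 mm². φR_n = 0.75 × 469 × 572.56 × 6 × 1 = 1208.4 kN.
Bearing (20 mm plate, F_u = 450 MPa): end bolts L_c = 55 − 30/2 = 40, R_n = min(1.2×40×20×450, 2.4×27×20×450) = 432 kN/bolt; interior L_c = 92 − 30 = 62, R_n = 583.2 kN/bolt. φR_n = 0.75 × (2×432 + 4×583.2) = 2397.6 kN.
Tension rupture (net): A_n = (284 − 2×32)×20 = 4400 mm² (U = 1.0, A_e = A_n). φR_n = 0.75 × 450 × 4400 = 1485.0 kN.
Governing: min(1208.4, 2397.6, 1485.0) = 1208.4 kN → bolt shear.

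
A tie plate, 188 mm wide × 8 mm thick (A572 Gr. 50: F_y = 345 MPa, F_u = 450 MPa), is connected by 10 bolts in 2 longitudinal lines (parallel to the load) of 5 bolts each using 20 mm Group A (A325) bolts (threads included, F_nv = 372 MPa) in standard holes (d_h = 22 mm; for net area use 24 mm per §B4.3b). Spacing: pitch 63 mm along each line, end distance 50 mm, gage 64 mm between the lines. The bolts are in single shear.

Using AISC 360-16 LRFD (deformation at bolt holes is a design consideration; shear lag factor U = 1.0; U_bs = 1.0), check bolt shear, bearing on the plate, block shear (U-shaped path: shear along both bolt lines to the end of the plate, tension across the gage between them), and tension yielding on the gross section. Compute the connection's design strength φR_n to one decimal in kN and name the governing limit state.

Bolt shear: A_b = π(20)²/4 = 314.16 mm². φR_n = 0.75 × 372 × 314.16 × 10 × 1 = 876.5 kN.
Bearing (8 mm plate, F_u = 450 MPa): end bolts L_c = 50 − 22/2 = 39, R_n = min(1.2×39×8×450, 2.4×20×8×450) = 168.48 kN/bolt; interior L_c = 63 − 22 = 41, R_n = 172.8 kN/bolt. φR_n = 0.75 × (2×168.48 + 8×172.8) = 1289.5 kN.
Block shear: shear path 2×[50+4×63] = 2×302 mm, A_gv = 4832, A_nv = 2×(302 − 4.5×24)×8 = 3104 mm²; tension across gage: (64 − 1×24)×8 = 320 mm². R_n = min(0.6×450×3104, 0.6×345×4832) + 1.0×450×320 = min(838.08, 1000.2) + 144 = 982.08 kN. φR_n = 0.75 × 982.08 = 736.6 kN.
Tension yield (gross): A_g = 188×8 = 1504 mm². φR_n = 0.90 × 345 × 1504 = 467.0 kN.
Governing: min(876.5, 1289.5, 736.6, 467.0) = 467.0 kN → gross-section yield.

467.0 kN (gross-section yield governs)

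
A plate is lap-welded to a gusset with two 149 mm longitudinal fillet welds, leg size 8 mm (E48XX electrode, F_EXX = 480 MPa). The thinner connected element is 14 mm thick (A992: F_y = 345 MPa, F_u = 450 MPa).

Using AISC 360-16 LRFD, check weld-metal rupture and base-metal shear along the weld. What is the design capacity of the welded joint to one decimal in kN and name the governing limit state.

364.1 kN (weld metal governs)

Weld metal: throat = 0.707×8 = 5.656 mm, L = 2×149 = 298 mm. φR_n = 0.75 × 0.6 × 480 × 5.656 × 298 = 364.1 kN.
Base metal shear (14 mm plate): yield φR_n = 1.0×0.6×345×14×298 = 863.6 kN; rupture φR_n = 0.75×0.6×450×14×298 = 844.8 kN; take 844.8 kN (rupture).
Governing: min(364.1, 844.8) = 364.1 kN → weld metal.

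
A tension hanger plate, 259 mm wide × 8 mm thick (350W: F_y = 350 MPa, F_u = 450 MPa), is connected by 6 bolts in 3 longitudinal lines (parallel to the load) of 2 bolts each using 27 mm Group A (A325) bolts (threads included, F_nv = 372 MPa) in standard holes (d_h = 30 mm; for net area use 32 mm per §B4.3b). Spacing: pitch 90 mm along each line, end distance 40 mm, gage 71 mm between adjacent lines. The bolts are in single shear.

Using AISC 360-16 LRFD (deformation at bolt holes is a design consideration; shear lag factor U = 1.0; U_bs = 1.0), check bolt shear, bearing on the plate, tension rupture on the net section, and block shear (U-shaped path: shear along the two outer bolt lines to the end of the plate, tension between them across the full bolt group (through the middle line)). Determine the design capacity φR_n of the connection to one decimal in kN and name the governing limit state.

440.1 kN (net-section rupture governs)

Bolt shear: A_b = π(27)²/4 = 572.56 mm². φR_n = 0.75 × 372 × 572.56 × 6 × 1 = 958.5 kN.
Bearing (8 mm plate, F_u = 450 MPa): end bolts L_c = 40 − 30/2 = 25, R_n = min(1.2×25×8×450, 2.4×27×8×450) = 108 kN/bolt; interior L_c = 90 − 30 = 60, R_n = 233.28 kN/bolt. φR_n = 0.75 × (3×108 + 3×233.28) = 767.9 kN.
Tension rupture (net): A_n = (259 − 3×32)×8 = 1304 mm² (U = 1.0, A_e = A_n). φR_n = 0.75 × 450 × 1304 = 440.1 kN.
Block shear: shear path 2×[40+1×90] = 2×130 mm, A_gv = 2080, A_nv = 2×(130 − 1.5×32)×8 = 1312 mm²; tension across gage: (142 − 2×32)×8 = 624 mm². R_n = min(0.6×450×1312, 0.6×350×2080) + 1.0×450×624 = min(354.24, 436.8) + 280.8 = 635.04 kN. φR_n = 0.75 × 635.04 = 476.3 kN.
Governing: min(958.5, 767.9, 440.1, 476.3) = 440.1 kN → net-section rupture.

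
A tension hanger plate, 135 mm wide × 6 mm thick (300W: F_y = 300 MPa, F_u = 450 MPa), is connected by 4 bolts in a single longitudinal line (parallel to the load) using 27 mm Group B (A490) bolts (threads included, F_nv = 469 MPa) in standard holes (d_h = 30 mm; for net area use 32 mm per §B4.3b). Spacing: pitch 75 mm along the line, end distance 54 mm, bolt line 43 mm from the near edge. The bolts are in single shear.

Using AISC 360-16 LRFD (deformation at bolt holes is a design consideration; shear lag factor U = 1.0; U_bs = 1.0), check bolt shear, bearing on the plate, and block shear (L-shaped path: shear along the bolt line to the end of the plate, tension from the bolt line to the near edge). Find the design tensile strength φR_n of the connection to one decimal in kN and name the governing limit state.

Bolt shear: A_b = π(27)²/4 = 572.56 mm². φR_n = 0.75 × 469 × 572.56 × 4 × 1 = 805.6 kN.
Bearing (6 mm plate, F_u = 450 MPa): end bolts L_c = 54 − 30/2 = 39, R_n = min(1.2×39×6×450, 2.4×27×6×450) = 126.36 kN/bolt; interior L_c = 75 − 30 = 45, R_n = 145.8 kN/bolt. φR_n = 0.75 × (1×126.36 + 3×145.8) = 422.8 kN.
Block shear: shear path 1×[54+3×75] = 1×279 mm, A_gv = 1674, A_nv = 1×(279 − 3.5×32)×6 = 1002 mm²; tension to near edge: (43 − 0.5×32)×6 = 162 mm². R_n = min(0.6×450×1002, 0.6×300×1674) + 1.0×450×162 = min(270.54, 301.32) + 72.9 = 343.44 kN. φR_n = 0.75 × 343.44 = 257.6 kN.
Governing: min(805.6, 422.8, 257.6) = 257.6 kN → block shear.

257.6 kN (block shear governs)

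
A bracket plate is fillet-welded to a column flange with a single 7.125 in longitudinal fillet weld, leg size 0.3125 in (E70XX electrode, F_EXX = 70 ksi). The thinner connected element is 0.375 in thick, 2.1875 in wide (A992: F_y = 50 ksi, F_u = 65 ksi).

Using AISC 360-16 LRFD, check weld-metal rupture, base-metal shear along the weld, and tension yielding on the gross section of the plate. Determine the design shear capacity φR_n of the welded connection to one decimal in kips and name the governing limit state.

36.9 kips (gross-section yield governs)

Weld metal: throat = 0.707×0.3125 = 0.22094 in, L = 7.125 in. φR_n = 0.75 × 0.6 × 70 × 0.22094 × 7.125 = 49.6 kips.
Base metal shear (0.375 in plate): yield φR_n = 1.0×0.6×50×0.375×7.125 = 80.2 kips; rupture φR_n = 0.75×0.6×65×0.375×7.125 = 78.2 kips; take 78.2 kips (rupture).
Tension yield (gross): A_g = 2.1875×0.375 = 0.82031 in². φR_n = 0.90 × 50 × 0.82031 = 36.9 kips.
Governing: min(49.6, 78.2, 36.9) = 36.9 kips → gross-section yield.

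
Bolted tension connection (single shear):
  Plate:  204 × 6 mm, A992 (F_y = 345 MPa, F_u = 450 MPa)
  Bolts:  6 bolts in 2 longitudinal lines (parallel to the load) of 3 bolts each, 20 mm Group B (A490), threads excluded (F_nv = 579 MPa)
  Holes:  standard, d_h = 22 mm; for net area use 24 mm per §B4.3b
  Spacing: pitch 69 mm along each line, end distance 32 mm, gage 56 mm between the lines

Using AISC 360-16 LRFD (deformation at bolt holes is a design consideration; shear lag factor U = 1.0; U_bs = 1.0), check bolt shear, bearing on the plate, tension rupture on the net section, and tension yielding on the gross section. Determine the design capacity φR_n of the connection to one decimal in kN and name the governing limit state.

Bolt shear: A_b = π(20)²/4 = 314.16 mm². φR_n = 0.75 × 579 × 314.16 × 6 × 1 = 818.5 kN.
Bearing (6 mm plate, F_u = 450 MPa): end bolts L_c = 32 − 22/2 = 21, R_n = min(1.2×21×6×450, 2.4×20×6×450) = 68.04 kN/bolt; interior L_c = 69 − 22 = 47, R_n = 129.6 kN/bolt. φR_n = 0.75 × (2×68.04 + 4×129.6) = 490.9 kN.
Tension rupture (net): A_n = (204 − 2×24)×6 = 936 mm² (U = 1.0, A_e = A_n). φR_n = 0.75 × 450 × 936 = 315.9 kN.
Tension yield (gross): A_g = 204×6 = 1224 mm². φR_n = 0.90 × 345 × 1224 = 380.1 kN.
Governing: min(818.5, 490.9, 315.9, 380.1) = 315.9 kN → net-section rupture.

315.9 kN (net-section rupture governs)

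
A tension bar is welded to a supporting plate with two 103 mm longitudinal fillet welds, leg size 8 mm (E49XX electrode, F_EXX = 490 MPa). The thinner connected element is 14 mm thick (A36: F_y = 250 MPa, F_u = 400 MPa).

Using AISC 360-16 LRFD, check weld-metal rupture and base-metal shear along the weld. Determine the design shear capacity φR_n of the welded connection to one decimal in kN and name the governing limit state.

256.9 kN (weld metal governs)

Weld metal: throat = 0.707×8 = 5.656 mm, L = 2×103 = 206 mm. φR_n = 0.75 × 0.6 × 490 × 5.656 × 206 = 256.9 kN.
Base metal shear (14 mm plate): yield φR_n = 1.0×0.6×250×14×206 = 432.6 kN; rupture φR_n = 0.75×0.6×400×14×206 = 519.1 kN; take 432.6 kN (yield).
Governing: min(256.9, 432.6) = 256.9 kN → weld metal.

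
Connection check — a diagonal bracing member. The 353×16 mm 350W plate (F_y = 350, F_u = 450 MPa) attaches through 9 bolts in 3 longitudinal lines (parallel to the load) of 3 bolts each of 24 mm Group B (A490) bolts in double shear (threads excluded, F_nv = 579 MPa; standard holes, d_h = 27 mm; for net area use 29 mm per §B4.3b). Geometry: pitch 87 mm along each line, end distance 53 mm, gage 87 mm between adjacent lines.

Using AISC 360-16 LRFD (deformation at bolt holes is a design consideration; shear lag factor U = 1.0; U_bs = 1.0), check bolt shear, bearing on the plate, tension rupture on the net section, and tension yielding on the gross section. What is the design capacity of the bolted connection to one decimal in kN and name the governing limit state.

Bolt shear: A_b = π(24)²/4 = 452.39 mm². φR_n = 0.75 × 579 × 452.39 × 9 × 2 = 3536.1 kN.
Bearing (16 mm plate, F_u = 450 MPa): end bolts L_c = 53 − 27/2 = 39.5, R_n = min(1.2×39.5×16×450, 2.4×24×16×450) = 341.28 kN/bolt; interior L_c = 87 − 27 = 60, R_n = 414.72 kN/bolt. φR_n = 0.75 × (3×341.28 + 6×414.72) = 2634.1 kN.
Tension rupture (net): A_n = (353 − 3×29)×16 = 4256 mm² (U = 1.0, A_e = A_n). φR_n = 0.75 × 450 × 4256 = 1436.4 kN.
Tension yield (gross): A_g = 353×16 = 5648 mm². φR_n = 0.90 × 350 × 5648 = 1779.1 kN.
Governing: min(3536.1, 2634.1, 1436.4, 1779.1) = 1436.4 kN → net-section rupture.

1436.4 kN (net-section rupture governs)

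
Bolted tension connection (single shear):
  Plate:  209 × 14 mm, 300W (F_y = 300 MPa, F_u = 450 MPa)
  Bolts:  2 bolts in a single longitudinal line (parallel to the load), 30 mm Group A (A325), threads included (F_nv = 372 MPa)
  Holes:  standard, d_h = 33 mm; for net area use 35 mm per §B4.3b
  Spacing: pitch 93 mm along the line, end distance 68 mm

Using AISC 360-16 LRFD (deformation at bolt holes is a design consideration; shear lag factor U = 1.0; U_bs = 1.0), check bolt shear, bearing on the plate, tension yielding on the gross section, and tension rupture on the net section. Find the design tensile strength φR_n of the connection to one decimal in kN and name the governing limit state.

Bolt shear: A_b = π(30)²/4 = 706.86 mm². φR_n = 0.75 × 372 × 706.86 × 2 × 1 = 394.4 kN.
Bearing (14 mm plate, F_u = 450 MPa): end bolts L_c = 68 − 33/2 = 51.5, R_n = min(1.2×51.5×14×450, 2.4×30×14×450) = 389.34 kN/bolt; interior L_c = 93 − 33 = 60, R_n = 453.6 kN/bolt. φR_n = 0.75 × (1×389.34 + 1×453.6) = 632.2 kN.
Tension yield (gross): A_g = 209×14 = 2926 mm². φR_n = 0.90 × 300 × 2926 = 790.0 kN.
Tension rupture (net): A_n = (209 − 1×35)×14 = 2436 mm² (U = 1.0, A_e = A_n). φR_n = 0.75 × 450 × 2436 = 822.2 kN.
Governing: min(394.4, 632.2, 790.0, 822.2) = 394.4 kN → bolt shear.

394.4 kN (bolt shear governs)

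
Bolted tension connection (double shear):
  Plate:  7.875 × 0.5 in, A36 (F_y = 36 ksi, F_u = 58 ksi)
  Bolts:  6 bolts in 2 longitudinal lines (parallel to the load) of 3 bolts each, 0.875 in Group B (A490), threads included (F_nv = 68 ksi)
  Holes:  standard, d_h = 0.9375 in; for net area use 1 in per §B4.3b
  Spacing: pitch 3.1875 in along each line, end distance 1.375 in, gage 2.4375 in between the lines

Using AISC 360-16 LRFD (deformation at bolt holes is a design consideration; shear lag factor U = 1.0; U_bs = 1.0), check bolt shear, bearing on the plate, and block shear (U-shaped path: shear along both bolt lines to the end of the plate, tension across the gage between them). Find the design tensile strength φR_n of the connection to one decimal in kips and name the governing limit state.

156.8 kips (block shear governs)

Bolt shear: A_b = π(0.875)²/4 = 0.60132 in². φR_n = 0.75 × 68 × 0.60132 × 6 × 2 = 368.0 kips.
Bearing (0.5 in plate, F_u = 58 ksi): end bolts L_c = 1.375 − 0.9375/2 = 0.90625, R_n = min(1.2×0.90625×0.5×58, 2.4×0.875×0.5×58) = 31.538 kips/bolt; interior L_c = 3.1875 − 0.9375 = 2.25, R_n = 60.9 kips/bolt. φR_n = 0.75 × (2×31.538 + 4×60.9) = 230.0 kips.
Block shear: shear path 2×[1.375+2×3.1875] = 2×7.75 in, A_gv = 7.75, A_nv = 2×(7.75 − 2.5×1)×0.5 = 5.25 in²; tension across gage: (2.4375 − 1×1)×0.5 = 0.71875 in². R_n = min(0.6×58×5.25, 0.6×36×7.75) + 1.0×58×0.71875 = min(182.7, 167.4) + 41.688 = 209.09 kips. φR_n = 0.75 × 209.09 = 156.8 kips.
Governing: min(368.0, 230.0, 156.8) = 156.8 kips → block shear.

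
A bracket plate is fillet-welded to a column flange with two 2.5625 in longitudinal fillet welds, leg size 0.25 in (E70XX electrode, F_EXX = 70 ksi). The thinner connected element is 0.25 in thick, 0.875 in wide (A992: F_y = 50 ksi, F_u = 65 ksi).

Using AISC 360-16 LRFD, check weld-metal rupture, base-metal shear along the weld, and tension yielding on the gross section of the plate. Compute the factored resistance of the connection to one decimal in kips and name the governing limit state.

Weld metal: throat = 0.707×0.25 = 0.17675 in, L = 2×2.5625 = 5.125 in. φR_n = 0.75 × 0.6 × 70 × 0.17675 × 5.125 = 28.5 kips.
Base metal shear (0.25 in plate): yield φR_n = 1.0×0.6×50×0.25×5.125 = 38.4 kips; rupture φR_n = 0.75×0.6×65×0.25×5.125 = 37.5 kips; take 37.5 kips (rupture).
Tension yield (gross): A_g = 0.875×0.25 = 0.21875 in². φR_n = 0.90 × 50 × 0.21875 = 9.8 kips.
Governing: min(28.5, 37.5, 9.8) = 9.8 kips → gross-section yield.

9.8 kips (gross-section yield governs)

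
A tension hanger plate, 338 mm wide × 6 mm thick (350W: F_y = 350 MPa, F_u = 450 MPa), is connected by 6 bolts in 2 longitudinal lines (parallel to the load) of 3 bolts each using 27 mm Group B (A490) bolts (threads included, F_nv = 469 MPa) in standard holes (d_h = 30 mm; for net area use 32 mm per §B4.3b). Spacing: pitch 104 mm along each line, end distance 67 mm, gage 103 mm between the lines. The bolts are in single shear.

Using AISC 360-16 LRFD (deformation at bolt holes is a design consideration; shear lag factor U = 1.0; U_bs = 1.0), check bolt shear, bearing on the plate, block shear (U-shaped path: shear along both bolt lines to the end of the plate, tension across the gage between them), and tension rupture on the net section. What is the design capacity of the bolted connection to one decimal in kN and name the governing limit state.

Bolt shear: A_b = π(27)²/4 = 572.56 mm². φR_n = 0.75 × 469 × 572.56 × 6 × 1 = 1208.4 kN.
Bearing (6 mm plate, F_u = 450 MPa): end bolts L_c = 67 − 30/2 = 52, R_n = min(1.2×52×6×450, 2.4×27×6×450) = 168.48 kN/bolt; interior L_c = 104 − 30 = 74, R_n = 174.96 kN/bolt. φR_n = 0.75 × (2×168.48 + 4×174.96) = 777.6 kN.
Block shear: shear path 2×[67+2×104] = 2×275 mm, A_gv = 3300, A_nv = 2×(275 − 2.5×32)×6 = 2340 mm²; tension across gage: (103 − 1×32)×6 = 426 mm². R_n = min(0.6×450×2340, 0.6×350×3300) + 1.0×450×426 = min(631.8, 693) + 191.7 = 823.5 kN. φR_n = 0.75 × 823.5 = 617.6 kN.
Tension rupture (net): A_n = (338 − 2×32)×6 = 1644 mm² (U = 1.0, A_e = A_n). φR_n = 0.75 × 450 × 1644 = 554.9 kN.
Governing: min(1208.4, 777.6, 617.6, 554.9) = 554.9 kN → net-section rupture.

554.9 kN (net-section rupture governs)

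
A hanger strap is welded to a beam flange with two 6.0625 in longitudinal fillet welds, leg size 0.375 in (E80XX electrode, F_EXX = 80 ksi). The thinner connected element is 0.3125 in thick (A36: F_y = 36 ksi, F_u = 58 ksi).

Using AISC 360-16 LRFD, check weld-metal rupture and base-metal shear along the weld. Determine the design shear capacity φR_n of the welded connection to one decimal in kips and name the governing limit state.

Weld metal: throat = 0.707×0.375 = 0.26513 in, L = 2×6.0625 = 12.125 in. φR_n = 0.75 × 0.6 × 80 × 0.26513 × 12.125 = 115.7 kips.
Base metal shear (0.3125 in plate): yield φR_n = 1.0×0.6×36×0.3125×12.125 = 81.8 kips; rupture φR_n = 0.75×0.6×58×0.3125×12.125 = 98.9 kips; take 81.8 kips (yield).
Governing: min(115.7, 81.8) = 81.8 kips → base-metal shear.

81.8 kips (base-metal shear governs)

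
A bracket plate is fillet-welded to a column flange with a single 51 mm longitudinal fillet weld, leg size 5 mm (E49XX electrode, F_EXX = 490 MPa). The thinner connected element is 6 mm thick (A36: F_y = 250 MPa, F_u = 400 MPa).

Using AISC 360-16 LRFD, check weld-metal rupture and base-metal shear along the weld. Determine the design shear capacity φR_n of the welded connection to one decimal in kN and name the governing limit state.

Weld metal: throat = 0.707×5 = 3.535 mm, L = 51 mm. φR_n = 0.75 × 0.6 × 490 × 3.535 × 51 = 39.8 kN.
Base metal shear (6 mm plate): yield φR_n = 1.0×0.6×250×6×51 = 45.9 kN; rupture φR_n = 0.75×0.6×400×6×51 = 55.1 kN; take 45.9 kN (yield).
Governing: min(39.8, 45.9) = 39.8 kN → weld metal.

39.8 kN (weld metal governs)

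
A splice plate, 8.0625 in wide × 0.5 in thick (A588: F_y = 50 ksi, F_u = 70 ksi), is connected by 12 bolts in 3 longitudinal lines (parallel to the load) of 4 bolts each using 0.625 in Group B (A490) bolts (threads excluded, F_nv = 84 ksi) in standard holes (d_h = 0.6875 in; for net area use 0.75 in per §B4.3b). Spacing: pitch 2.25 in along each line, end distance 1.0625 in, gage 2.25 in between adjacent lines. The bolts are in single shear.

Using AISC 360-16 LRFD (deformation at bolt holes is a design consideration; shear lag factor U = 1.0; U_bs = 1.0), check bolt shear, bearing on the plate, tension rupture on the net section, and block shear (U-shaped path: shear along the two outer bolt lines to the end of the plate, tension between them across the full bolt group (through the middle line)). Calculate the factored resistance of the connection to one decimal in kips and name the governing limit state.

Bolt shear: A_b = π(0.625)²/4 = 0.3068 in². φR_n = 0.75 × 84 × 0.3068 × 12 × 1 = 231.9 kips.
Bearing (0.5 in plate, F_u = 70 ksi): end bolts L_c = 1.0625 − 0.6875/2 = 0.71875, R_n = min(1.2×0.71875×0.5×70, 2.4×0.625×0.5×70) = 30.188 kips/bolt; interior L_c = 2.25 − 0.6875 = 1.5625, R_n = 52.5 kips/bolt. φR_n = 0.75 × (3×30.188 + 9×52.5) = 422.3 kips.
Tension rupture (net): A_n = (8.0625 − 3×0.75)×0.5 = 2.9063 in² (U = 1.0, A_e = A_n). φR_n = 0.75 × 70 × 2.9063 = 152.6 kips.
Block shear: shear path 2×[1.0625+3×2.25] = 2×7.8125 in, A_gv = 7.8125, A_nv = 2×(7.8125 − 3.5×0.75)×0.5 = 5.1875 in²; tension across gage: (4.5 − 2×0.75)×0.5 = 1.5 in². R_n = min(0.6×70×5.1875, 0.6×50×7.8125) + 1.0×70×1.5 = min(217.88, 234.38) + 105 = 322.88 kips. φR_n = 0.75 × 322.88 = 242.2 kips.
Governing: min(231.9, 422.3, 152.6, 242.2) = 152.6 kips → net-section rupture.

152.6 kips (net-section rupture governs)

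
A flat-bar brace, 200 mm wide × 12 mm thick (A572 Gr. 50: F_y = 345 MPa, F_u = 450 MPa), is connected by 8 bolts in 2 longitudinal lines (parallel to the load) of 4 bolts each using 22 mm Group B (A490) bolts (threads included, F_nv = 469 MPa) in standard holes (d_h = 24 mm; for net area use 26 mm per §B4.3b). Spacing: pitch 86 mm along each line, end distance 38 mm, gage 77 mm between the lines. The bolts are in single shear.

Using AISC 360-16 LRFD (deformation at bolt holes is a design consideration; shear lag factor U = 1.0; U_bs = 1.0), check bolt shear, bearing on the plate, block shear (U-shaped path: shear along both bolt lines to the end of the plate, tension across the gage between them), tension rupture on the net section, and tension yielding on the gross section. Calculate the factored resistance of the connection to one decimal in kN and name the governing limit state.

Bolt shear: A_b = π(22)²/4 = 380.13 mm². φR_n = 0.75 × 469 × 380.13 × 8 × 1 = 1069.7 kN.
Bearing (12 mm plate, F_u = 450 MPa): end bolts L_c = 38 − 24/2 = 26, R_n = min(1.2×26×12×450, 2.4×22×12×450) = 168.48 kN/bolt; interior L_c = 86 − 24 = 62, R_n = 285.12 kN/bolt. φR_n = 0.75 × (2×168.48 + 6×285.12) = 1535.8 kN.
Block shear: shear path 2×[38+3×86] = 2×296 mm, A_gv = 7104, A_nv = 2×(296 − 3.5×26)×12 = 4920 mm²; tension across gage: (77 − 1×26)×12 = 612 mm². R_n = min(0.6×450×4920, 0.6×345×7104) + 1.0×450×612 = min(1328.4, 1470.5) + 275.4 = 1603.8 kN. φR_n = 0.75 × 1603.8 = 1202.9 kN.
Tension rupture (net): A_n = (200 − 2×26)×12 = 1776 mm² (U = 1.0, A_e = A_n). φR_n = 0.75 × 450 × 1776 = 599.4 kN.
Tension yield (gross): A_g = 200×12 = 2400 mm². φR_n = 0.90 × 345 × 2400 = 745.2 kN.
Governing: min(1069.7, 1535.8, 1202.9, 599.4, 745.2) = 599.4 kN → net-section rupture.

599.4 kN (net-section rupture governs)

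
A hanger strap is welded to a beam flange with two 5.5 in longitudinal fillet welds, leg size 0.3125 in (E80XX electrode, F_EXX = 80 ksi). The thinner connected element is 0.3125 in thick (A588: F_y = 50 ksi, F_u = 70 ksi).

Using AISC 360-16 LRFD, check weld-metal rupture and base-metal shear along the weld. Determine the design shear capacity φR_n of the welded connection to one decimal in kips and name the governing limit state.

87.5 kips (weld metal governs)

Weld metal: throat = 0.707×0.3125 = 0.22094 in, L = 2×5.5 = 11 in. φR_n = 0.75 × 0.6 × 80 × 0.22094 × 11 = 87.5 kips.
Base metal shear (0.3125 in plate): yield φR_n = 1.0×0.6×50×0.3125×11 = 103.1 kips; rupture φR_n = 0.75×0.6×70×0.3125×11 = 108.3 kips; take 103.1 kips (yield).
Governing: min(87.5, 103.1) = 87.5 kips → weld metal.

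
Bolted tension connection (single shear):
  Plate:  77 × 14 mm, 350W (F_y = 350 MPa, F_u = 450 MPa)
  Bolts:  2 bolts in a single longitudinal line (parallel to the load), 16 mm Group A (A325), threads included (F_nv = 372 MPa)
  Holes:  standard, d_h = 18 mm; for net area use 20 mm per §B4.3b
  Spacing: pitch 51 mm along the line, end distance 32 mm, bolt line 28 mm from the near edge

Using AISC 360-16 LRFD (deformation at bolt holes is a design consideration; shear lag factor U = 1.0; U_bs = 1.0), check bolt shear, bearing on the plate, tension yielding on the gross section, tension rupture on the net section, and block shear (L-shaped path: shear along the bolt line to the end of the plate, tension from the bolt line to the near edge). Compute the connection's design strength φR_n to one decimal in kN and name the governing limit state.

Bolt shear: A_b = π(16)²/4 = 201.06 mm². φR_n = 0.75 × 372 × 201.06 × 2 × 1 = 112.2 kN.
Bearing (14 mm plate, F_u = 450 MPa): end bolts L_c = 32 − 18/2 = 23, R_n = min(1.2×23×14×450, 2.4×16×14×450) = 173.88 kN/bolt; interior L_c = 51 − 18 = 33, R_n = 241.92 kN/bolt. φR_n = 0.75 × (1×173.88 + 1×241.92) = 311.9 kN.
Tension yield (gross): A_g = 77×14 = 1078 mm². φR_n = 0.90 × 350 × 1078 = 339.6 kN.
Tension rupture (net): A_n = (77 − 1×20)×14 = 798 mm² (U = 1.0, A_e = A_n). φR_n = 0.75 × 450 × 798 = 269.3 kN.
Block shear: shear path 1×[32+1×51] = 1×83 mm, A_gv = 1162, A_nv = 1×(83 − 1.5×20)×14 = 742 mm²; tension to near edge: (28 − 0.5×20)×14 = 252 mm². R_n = min(0.6×450×742, 0.6×350×1162) + 1.0×450×252 = min(200.34, 244.02) + 113.4 = 313.74 kN. φR_n = 0.75 × 313.74 = 235.3 kN.
Governing: min(112.2, 311.9, 339.6, 269.3, 235.3) = 112.2 kN → bolt shear.

112.2 kN (bolt shear governs)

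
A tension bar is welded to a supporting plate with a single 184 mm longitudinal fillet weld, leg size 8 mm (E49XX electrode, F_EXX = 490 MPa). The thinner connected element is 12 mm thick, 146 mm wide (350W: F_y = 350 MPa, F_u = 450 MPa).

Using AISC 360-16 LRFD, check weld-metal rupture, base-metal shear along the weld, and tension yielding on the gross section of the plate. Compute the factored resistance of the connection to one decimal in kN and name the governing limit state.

229.5 kN (weld metal governs)

Weld metal: throat = 0.707×8 = 5.656 mm, L = 184 mm. φR_n = 0.75 × 0.6 × 490 × 5.656 × 184 = 229.5 kN.
Base metal shear (12 mm plate): yield φR_n = 1.0×0.6×350×12×184 = 463.7 kN; rupture φR_n = 0.75×0.6×450×12×184 = 447.1 kN; take 447.1 kN (rupture).
Tension yield (gross): A_g = 146×12 = 1752 mm². φR_n = 0.90 × 350 × 1752 = 551.9 kN.
Governing: min(229.5, 447.1, 551.9) = 229.5 kN → weld metal.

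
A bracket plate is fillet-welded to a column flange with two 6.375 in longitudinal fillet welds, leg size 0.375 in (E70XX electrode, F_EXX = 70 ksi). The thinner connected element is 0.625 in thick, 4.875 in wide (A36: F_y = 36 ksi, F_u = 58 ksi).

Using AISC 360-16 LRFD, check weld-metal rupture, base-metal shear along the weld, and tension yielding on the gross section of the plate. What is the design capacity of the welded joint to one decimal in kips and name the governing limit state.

Weld metal: throat = 0.707×0.375 = 0.26513 in, L = 2×6.375 = 12.75 in. φR_n = 0.75 × 0.6 × 70 × 0.26513 × 12.75 = 106.5 kips.
Base metal shear (0.625 in plate): yield φR_n = 1.0×0.6×36×0.625×12.75 = 172.1 kips; rupture φR_n = 0.75×0.6×58×0.625×12.75 = 208.0 kips; take 172.1 kips (yield).
Tension yield (gross): A_g = 4.875×0.625 = 3.0469 in². φR_n = 0.90 × 36 × 3.0469 = 98.7 kips.
Governing: min(106.5, 172.1, 98.7) = 98.7 kips → gross-section yield.

98.7 kips (gross-section yield governs)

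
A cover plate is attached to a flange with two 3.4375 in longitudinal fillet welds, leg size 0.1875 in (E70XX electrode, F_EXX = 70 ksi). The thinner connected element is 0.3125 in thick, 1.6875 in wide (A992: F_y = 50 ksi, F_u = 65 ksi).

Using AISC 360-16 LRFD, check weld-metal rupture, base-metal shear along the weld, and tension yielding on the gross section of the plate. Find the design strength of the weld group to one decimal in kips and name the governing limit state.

Weld metal: throat = 0.707×0.1875 = 0.13256 in, L = 2×3.4375 = 6.875 in. φR_n = 0.75 × 0.6 × 70 × 0.13256 × 6.875 = 28.7 kips.
Base metal shear (0.3125 in plate): yield φR_n = 1.0×0.6×50×0.3125×6.875 = 64.5 kips; rupture φR_n = 0.75×0.6×65×0.3125×6.875 = 62.8 kips; take 62.8 kips (rupture).
Tension yield (gross): A_g = 1.6875×0.3125 = 0.52734 in². φR_n = 0.90 × 50 × 0.52734 = 23.7 kips.
Governing: min(28.7, 62.8, 23.7) = 23.7 kips → gross-section yield.

23.7 kips (gross-section yield governs)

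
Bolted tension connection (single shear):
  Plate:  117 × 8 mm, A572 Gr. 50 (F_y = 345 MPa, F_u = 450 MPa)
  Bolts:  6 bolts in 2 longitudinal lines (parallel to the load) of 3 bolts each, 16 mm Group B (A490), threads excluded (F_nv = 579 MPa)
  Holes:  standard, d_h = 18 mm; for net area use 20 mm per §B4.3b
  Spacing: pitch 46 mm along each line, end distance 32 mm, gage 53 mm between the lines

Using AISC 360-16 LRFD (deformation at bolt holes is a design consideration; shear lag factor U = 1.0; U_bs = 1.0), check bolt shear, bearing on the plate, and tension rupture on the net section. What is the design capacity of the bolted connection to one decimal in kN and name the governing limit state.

Bolt shear: A_b = π(16)²/4 = 201.06 mm². φR_n = 0.75 × 579 × 201.06 × 6 × 1 = 523.9 kN.
Bearing (8 mm plate, F_u = 450 MPa): end bolts L_c = 32 − 18/2 = 23, R_n = min(1.2×23×8×450, 2.4×16×8×450) = 99.36 kN/bolt; interior L_c = 46 − 18 = 28, R_n = 120.96 kN/bolt. φR_n = 0.75 × (2×99.36 + 4×120.96) = 511.9 kN.
Tension rupture (net): A_n = (117 − 2×20)×8 = 616 mm² (U = 1.0, A_e = A_n). φR_n = 0.75 × 450 × 616 = 207.9 kN.
Governing: min(523.9, 511.9, 207.9) = 207.9 kN → net-section rupture.

207.9 kN (net-section rupture governs)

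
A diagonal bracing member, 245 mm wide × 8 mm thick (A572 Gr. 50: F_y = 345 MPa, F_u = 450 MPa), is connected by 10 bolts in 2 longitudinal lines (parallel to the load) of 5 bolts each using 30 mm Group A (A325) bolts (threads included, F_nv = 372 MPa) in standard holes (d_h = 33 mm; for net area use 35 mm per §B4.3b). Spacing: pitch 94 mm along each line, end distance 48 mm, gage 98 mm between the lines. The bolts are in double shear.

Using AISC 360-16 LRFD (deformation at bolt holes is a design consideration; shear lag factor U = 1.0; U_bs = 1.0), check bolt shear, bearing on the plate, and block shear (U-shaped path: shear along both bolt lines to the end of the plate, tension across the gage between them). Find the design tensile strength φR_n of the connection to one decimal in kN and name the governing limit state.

Bolt shear: A_b = π(30)²/4 = 706.86 mm². φR_n = 0.75 × 372 × 706.86 × 10 × 2 = 3944.3 kN.
Bearing (8 mm plate, F_u = 450 MPa): end bolts L_c = 48 − 33/2 = 31.5, R_n = min(1.2×31.5×8×450, 2.4×30×8×450) = 136.08 kN/bolt; interior L_c = 94 − 33 = 61, R_n = 259.2 kN/bolt. φR_n = 0.75 × (2×136.08 + 8×259.2) = 1759.3 kN.
Block shear: shear path 2×[48+4×94] = 2×424 mm, A_gv = 6784, A_nv = 2×(424 − 4.5×35)×8 = 4264 mm²; tension across gage: (98 − 1×35)×8 = 504 mm². R_n = min(0.6×450×4264, 0.6×345×6784) + 1.0×450×504 = min(1151.3, 1404.3) + 226.8 = 1378.1 kN. φR_n = 0.75 × 1378.1 = 1033.6 kN.
Governing: min(3944.3, 1759.3, 1033.6) = 1033.6 kN → block shear.

1033.6 kN (block shear governs)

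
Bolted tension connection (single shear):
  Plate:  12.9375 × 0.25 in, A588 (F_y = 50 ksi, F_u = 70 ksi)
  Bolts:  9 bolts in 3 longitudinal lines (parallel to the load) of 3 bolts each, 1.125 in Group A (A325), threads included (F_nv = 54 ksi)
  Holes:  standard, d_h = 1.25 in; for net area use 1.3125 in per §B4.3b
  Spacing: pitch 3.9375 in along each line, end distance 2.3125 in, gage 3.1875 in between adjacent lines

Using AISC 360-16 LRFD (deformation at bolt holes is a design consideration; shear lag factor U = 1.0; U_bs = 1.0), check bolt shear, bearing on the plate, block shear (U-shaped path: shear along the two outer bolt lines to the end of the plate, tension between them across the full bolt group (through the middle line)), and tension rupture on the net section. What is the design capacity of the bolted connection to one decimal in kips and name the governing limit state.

Bolt shear: A_b = π(1.125)²/4 = 0.99402 in². φR_n = 0.75 × 54 × 0.99402 × 9 × 1 = 362.3 kips.
Bearing (0.25 in plate, F_u = 70 ksi): end bolts L_c = 2.3125 − 1.25/2 = 1.6875, R_n = min(1.2×1.6875×0.25×70, 2.4×1.125×0.25×70) = 35.438 kips/bolt; interior L_c = 3.9375 − 1.25 = 2.6875, R_n = 47.25 kips/bolt. φR_n = 0.75 × (3×35.438 + 6×47.25) = 292.4 kips.
Block shear: shear path 2×[2.3125+2×3.9375] = 2×10.1875 in, A_gv = 5.0938, A_nv = 2×(10.1875 − 2.5×1.3125)×0.25 = 3.4531 in²; tension across gage: (6.375 − 2×1.3125)×0.25 = 0.9375 in². R_n = min(0.6×70×3.4531, 0.6×50×5.0938) + 1.0×70×0.9375 = min(145.03, 152.81) + 65.625 = 210.66 kips. φR_n = 0.75 × 210.66 = 158.0 kips.
Tension rupture (net): A_n = (12.9375 − 3×1.3125)×0.25 = 2.25 in² (U = 1.0, A_e = A_n). φR_n = 0.75 × 70 × 2.25 = 118.1 kips.
Governing: min(362.3, 292.4, 158.0, 118.1) = 118.1 kips → net-section rupture.

118.1 kips (net-section rupture governs)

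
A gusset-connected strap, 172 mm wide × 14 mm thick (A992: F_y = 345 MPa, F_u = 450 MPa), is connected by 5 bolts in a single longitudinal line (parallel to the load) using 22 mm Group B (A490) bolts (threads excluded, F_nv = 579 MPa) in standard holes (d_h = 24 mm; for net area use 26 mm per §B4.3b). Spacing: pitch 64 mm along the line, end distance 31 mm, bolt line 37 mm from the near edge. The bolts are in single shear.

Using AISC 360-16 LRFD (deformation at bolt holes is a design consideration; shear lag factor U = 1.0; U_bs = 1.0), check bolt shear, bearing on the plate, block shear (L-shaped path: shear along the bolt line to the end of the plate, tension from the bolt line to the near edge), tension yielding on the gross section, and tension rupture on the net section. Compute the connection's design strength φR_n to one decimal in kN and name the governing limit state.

Bolt shear: A_b = π(22)²/4 = 380.13 mm². φR_n = 0.75 × 579 × 380.13 × 5 × 1 = 825.4 kN.
Bearing (14 mm plate, F_u = 450 MPa): end bolts L_c = 31 − 24/2 = 19, R_n = min(1.2×19×14×450, 2.4×22×14×450) = 143.64 kN/bolt; interior L_c = 64 − 24 = 40, R_n = 302.4 kN/bolt. φR_n = 0.75 × (1×143.64 + 4×302.4) = 1014.9 kN.
Block shear: shear path 1×[31+4×64] = 1×287 mm, A_gv = 4018, A_nv = 1×(287 − 4.5×26)×14 = 2380 mm²; tension to near edge: (37 − 0.5×26)×14 = 336 mm². R_n = min(0.6×450×2380, 0.6×345×4018) + 1.0×450×336 = min(642.6, 831.73) + 151.2 = 793.8 kN. φR_n = 0.75 × 793.8 = 595.4 kN.
Tension yield (gross): A_g = 172×14 = 2408 mm². φR_n = 0.90 × 345 × 2408 = 747.7 kN.
Tension rupture (net): A_n = (172 − 1×26)×14 = 2044 mm² (U = 1.0, A_e = A_n). φR_n = 0.75 × 450 × 2044 = 689.9 kN.
Governing: min(825.4, 1014.9, 595.4, 747.7, 689.9) = 595.4 kN → block shear.

595.4 kN (block shear governs)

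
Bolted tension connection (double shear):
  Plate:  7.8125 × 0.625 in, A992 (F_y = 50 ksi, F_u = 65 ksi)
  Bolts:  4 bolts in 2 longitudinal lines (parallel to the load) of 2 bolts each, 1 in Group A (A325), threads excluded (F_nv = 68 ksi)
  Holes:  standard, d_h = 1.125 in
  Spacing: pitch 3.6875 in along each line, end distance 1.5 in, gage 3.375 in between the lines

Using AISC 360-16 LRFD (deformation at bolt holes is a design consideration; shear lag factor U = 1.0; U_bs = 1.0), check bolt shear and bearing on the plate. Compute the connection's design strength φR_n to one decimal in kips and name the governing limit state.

Bolt shear: A_b = π(1)²/4 = 0.7854 in². φR_n = 0.75 × 68 × 0.7854 × 4 × 2 = 320.4 kips.
Bearing (0.625 in plate, F_u = 65 ksi): end bolts L_c = 1.5 − 1.125/2 = 0.9375, R_n = min(1.2×0.9375×0.625×65, 2.4×1×0.625×65) = 45.703 kips/bolt; interior L_c = 3.6875 − 1.125 = 2.5625, R_n = 97.5 kips/bolt. φR_n = 0.75 × (2×45.703 + 2×97.5) = 214.8 kips.
Governing: min(320.4, 214.8) = 214.8 kips → bearing.

214.8 kips (bearing governs)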